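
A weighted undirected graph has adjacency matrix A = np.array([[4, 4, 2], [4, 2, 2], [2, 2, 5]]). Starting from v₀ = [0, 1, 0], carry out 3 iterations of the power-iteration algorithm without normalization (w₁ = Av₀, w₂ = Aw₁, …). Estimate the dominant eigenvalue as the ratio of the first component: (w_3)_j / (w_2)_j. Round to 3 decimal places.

λ ≈ 9.000

w1 = Av₀ = (4·0 + 4·1 + 2·0; 4·0 + 2·1 + 2·0; 2·0 + 2·1 + 5·0) = (4, 2, 2)
w2 = Aw1 = (4·4 + 4·2 + 2·2; 4·4 + 2·2 + 2·2; 2·4 + 2·2 + 5·2) = (28, 24, 22)
w3 = Aw2 = (252, 204, 214)
Ratio at component: 252 / 28 = 9.000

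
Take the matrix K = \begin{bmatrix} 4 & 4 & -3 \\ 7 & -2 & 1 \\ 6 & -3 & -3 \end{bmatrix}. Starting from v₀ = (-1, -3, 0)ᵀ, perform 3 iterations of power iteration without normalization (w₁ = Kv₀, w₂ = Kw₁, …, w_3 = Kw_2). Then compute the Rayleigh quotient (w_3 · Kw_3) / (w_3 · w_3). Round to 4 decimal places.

λ ≈ 5.6814

w1 = Kv₀ = (4·(-1) + 4·(-3) + (-3)·0; 7·(-1) + (-2)·(-3) + 1·0; 6·(-1) + (-3)·(-3) + (-3)·0) = (-16, -1, 3)
w2 = Kw1 = (4·(-16) + 4·(-1) + (-3)·3; 7·(-16) + (-2)·(-1) + 1·3; 6·(-16) + (-3)·(-1) + (-3)·3) = (-77, -107, -102)
w3 = Kw2 = (-430, -427, 165)
Kw3 = (-3923, -1991, -1794)
w3·Kw3 = (-430)·(-3923) + (-427)·(-1991) + 165·(-1794) = 2241037; w3·w3 = (-430)·(-430) + (-427)·(-427) + 165·165 = 394454
λ ≈ 2241037/394454 = 5.6814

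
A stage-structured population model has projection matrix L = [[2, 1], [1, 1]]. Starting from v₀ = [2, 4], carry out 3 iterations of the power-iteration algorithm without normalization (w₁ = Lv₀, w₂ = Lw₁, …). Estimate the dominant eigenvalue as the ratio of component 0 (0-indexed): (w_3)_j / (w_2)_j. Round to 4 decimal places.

λ ≈ 2.6364

w1 = Lv₀ = (8, 6)
w2 = Lw1 = (22, 14)
w3 = Lw2 = (58, 36)
Ratio at component: 58 / 22 = 2.6364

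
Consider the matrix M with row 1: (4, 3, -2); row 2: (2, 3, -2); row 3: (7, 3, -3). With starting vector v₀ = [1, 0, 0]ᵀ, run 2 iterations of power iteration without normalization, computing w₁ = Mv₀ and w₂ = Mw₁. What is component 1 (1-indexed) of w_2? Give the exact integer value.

w1 = Mv₀ = (4, 2, 7)
w2 = Mw1 = (8, 0, 13)
The requested component of w2 is 8.

8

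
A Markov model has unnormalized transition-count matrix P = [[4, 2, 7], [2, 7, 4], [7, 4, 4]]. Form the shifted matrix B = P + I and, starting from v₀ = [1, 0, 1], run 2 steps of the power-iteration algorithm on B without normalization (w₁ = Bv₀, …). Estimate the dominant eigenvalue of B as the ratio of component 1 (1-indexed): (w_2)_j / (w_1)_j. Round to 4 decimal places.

13.0000

B = P + I has rows (5, 2, 7); (2, 8, 4); (7, 4, 5)
w1 = Bv₀ = (5·1 + 2·0 + 7·1; 2·1 + 8·0 + 4·1; 7·1 + 4·0 + 5·1) = (12, 6, 12)
w2 = Bw1 = (5·12 + 2·6 + 7·12; 2·12 + 8·6 + 4·12; 7·12 + 4·6 + 5·12) = (156, 120, 168)
Ratio: 156/12 = 13.0000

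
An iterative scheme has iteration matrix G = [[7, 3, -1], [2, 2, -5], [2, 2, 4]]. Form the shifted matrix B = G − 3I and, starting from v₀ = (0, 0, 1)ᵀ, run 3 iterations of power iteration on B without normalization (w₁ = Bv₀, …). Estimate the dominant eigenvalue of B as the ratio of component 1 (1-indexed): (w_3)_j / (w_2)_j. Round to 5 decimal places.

B = G − 3I has rows (4, 3, -1); (2, -1, -5); (2, 2, 1)
w1 = Bv₀ = (4·0 + 3·0 + (-1)·1; 2·0 + (-1)·0 + (-5)·1; 2·0 + 2·0 + 1·1) = (-1, -5, 1)
w2 = Bw1 = (4·(-1) + 3·(-5) + (-1)·1; 2·(-1) + (-1)·(-5) + (-5)·1; 2·(-1) + 2·(-5) + 1·1) = (-20, -2, -11)
w3 = Bw2 = (-75, 17, -55)
Ratio: -75/-20 = 3.75000

μ ≈ 3.75000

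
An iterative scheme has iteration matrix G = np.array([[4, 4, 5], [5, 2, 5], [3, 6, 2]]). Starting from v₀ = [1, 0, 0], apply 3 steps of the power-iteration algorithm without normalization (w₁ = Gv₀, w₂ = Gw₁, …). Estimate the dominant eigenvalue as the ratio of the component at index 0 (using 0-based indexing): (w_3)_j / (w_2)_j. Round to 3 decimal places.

12.235

w1 = Gv₀ = (4, 5, 3)
w2 = Gw1 = (51, 45, 48)
w3 = Gw2 = (624, 585, 519)
Ratio at component: 624 / 51 = 12.235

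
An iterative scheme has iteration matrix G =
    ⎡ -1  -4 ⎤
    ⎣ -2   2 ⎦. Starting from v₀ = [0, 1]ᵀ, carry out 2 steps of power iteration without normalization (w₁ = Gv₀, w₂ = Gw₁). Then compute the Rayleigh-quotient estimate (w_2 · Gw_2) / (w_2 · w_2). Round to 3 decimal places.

3.500

w1 = Gv₀ = ((-1)·0 + (-4)·1; (-2)·0 + 2·1) = (-4, 2)
w2 = Gw1 = ((-1)·(-4) + (-4)·2; (-2)·(-4) + 2·2) = (-4, 12)
Gw2 = (-44, 32)
w2·Gw2 = (-4)·(-44) + 12·32 = 560; w2·w2 = (-4)·(-4) + 12·12 = 160
λ ≈ 560/160 = 3.500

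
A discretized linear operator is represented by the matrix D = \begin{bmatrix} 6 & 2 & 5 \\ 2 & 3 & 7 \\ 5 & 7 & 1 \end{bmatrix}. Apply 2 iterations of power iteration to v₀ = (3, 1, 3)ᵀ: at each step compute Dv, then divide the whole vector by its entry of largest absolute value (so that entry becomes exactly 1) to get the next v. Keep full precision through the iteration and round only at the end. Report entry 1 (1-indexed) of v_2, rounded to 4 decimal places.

Dv0 = (35.00000, 30.00000, 25.00000); divide by 35.00000 → v1 = (1.00000, 0.85714, 0.71429)
Dv1 = (11.28571, 9.57143, 11.71429); divide by 11.71429 → v2 = (0.96341, 0.81707, 1.00000)
Requested entry of v2: 395/410 = 0.9634

0.9634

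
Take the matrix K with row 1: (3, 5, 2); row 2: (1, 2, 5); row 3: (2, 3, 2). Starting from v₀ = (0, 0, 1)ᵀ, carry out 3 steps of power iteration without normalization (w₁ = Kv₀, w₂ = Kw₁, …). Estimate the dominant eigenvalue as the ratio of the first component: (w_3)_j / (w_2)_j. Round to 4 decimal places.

λ ≈ 7.4571

w1 = Kv₀ = (3·0 + 5·0 + 2·1; 1·0 + 2·0 + 5·1; 2·0 + 3·0 + 2·1) = (2, 5, 2)
w2 = Kw1 = (3·2 + 5·5 + 2·2; 1·2 + 2·5 + 5·2; 2·2 + 3·5 + 2·2) = (35, 22, 23)
w3 = Kw2 = (261, 194, 182)
Ratio at component: 261 / 35 = 7.4571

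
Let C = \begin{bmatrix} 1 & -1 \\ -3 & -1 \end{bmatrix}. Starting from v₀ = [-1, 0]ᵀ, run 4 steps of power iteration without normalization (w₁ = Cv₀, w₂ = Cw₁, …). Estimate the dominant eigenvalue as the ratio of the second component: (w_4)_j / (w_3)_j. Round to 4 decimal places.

w1 = Cv₀ = (1·(-1) + (-1)·0; (-3)·(-1) + (-1)·0) = (-1, 3)
w2 = Cw1 = (1·(-1) + (-1)·3; (-3)·(-1) + (-1)·3) = (-4, 0)
w3 = Cw2 = (-4, 12)
w4 = Cw3 = (-16, 0)
Ratio at component: 0 / 12 = 0.0000

0.0000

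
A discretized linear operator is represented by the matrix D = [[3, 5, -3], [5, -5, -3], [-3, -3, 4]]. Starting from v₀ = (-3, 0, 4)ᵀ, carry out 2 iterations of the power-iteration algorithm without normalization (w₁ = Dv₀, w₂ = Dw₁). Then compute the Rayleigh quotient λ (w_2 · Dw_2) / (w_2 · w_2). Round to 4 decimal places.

λ ≈ 7.6421

w1 = Dv₀ = (3·(-3) + 5·0 + (-3)·4; 5·(-3) + (-5)·0 + (-3)·4; (-3)·(-3) + (-3)·0 + 4·4) = (-21, -27, 25)
w2 = Dw1 = (3·(-21) + 5·(-27) + (-3)·25; 5·(-21) + (-5)·(-27) + (-3)·25; (-3)·(-21) + (-3)·(-27) + 4·25) = (-273, -45, 244)
Dw2 = (-1776, -1872, 1930)
w2·Dw2 = (-273)·(-1776) + (-45)·(-1872) + 244·1930 = 1040008; w2·w2 = (-273)·(-273) + (-45)·(-45) + 244·244 = 136090
λ ≈ 1040008/136090 = 7.6421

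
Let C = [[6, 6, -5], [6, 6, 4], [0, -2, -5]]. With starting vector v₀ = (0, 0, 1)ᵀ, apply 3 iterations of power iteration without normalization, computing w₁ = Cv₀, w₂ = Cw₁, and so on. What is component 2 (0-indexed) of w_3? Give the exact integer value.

w1 = Cv₀ = (6·0 + 6·0 + (-5)·1; 6·0 + 6·0 + 4·1; 0·0 + (-2)·0 + (-5)·1) = (-5, 4, -5)
w2 = Cw1 = (6·(-5) + 6·4 + (-5)·(-5); 6·(-5) + 6·4 + 4·(-5); 0·(-5) + (-2)·4 + (-5)·(-5)) = (19, -26, 17)
w3 = Cw2 = (-127, 26, -33)
The requested component of w3 is -33.

-33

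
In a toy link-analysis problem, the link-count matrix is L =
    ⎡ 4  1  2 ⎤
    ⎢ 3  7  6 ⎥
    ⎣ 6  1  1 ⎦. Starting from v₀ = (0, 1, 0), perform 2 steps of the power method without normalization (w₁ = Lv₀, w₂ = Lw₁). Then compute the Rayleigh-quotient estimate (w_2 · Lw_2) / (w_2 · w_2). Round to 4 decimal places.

9.2722

w1 = Lv₀ = (1, 7, 1)
w2 = Lw1 = (13, 58, 14)
Lw2 = (138, 529, 150)
w2·Lw2 = 13·138 + 58·529 + 14·150 = 34576; w2·w2 = 13·13 + 58·58 + 14·14 = 3729
λ ≈ 34576/3729 = 9.2722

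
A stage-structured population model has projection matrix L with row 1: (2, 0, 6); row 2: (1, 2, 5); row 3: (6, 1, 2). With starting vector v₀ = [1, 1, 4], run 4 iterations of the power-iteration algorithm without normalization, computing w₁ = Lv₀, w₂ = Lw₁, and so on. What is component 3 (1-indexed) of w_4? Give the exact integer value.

13543

w1 = Lv₀ = (26, 23, 15)
w2 = Lw1 = (142, 147, 209)
w3 = Lw2 = (1538, 1481, 1417)
w4 = Lw3 = (11578, 11585, 13543)
The requested component of w4 is 13543.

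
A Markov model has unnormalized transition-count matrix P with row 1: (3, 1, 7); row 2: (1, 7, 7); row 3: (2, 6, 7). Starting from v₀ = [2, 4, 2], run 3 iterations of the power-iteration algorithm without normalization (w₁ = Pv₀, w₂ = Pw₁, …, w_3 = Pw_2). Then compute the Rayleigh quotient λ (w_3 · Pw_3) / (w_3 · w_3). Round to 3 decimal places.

λ ≈ 14.535

w1 = Pv₀ = (24, 44, 42)
w2 = Pw1 = (410, 626, 606)
w3 = Pw2 = (6098, 9034, 8818)
Pw3 = (89054, 131062, 128126)
w3·Pw3 = 6098·89054 + 9034·131062 + 8818·128126 = 2856880468; w3·w3 = 6098·6098 + 9034·9034 + 8818·8818 = 196555884
λ ≈ 2856880468/196555884 = 14.535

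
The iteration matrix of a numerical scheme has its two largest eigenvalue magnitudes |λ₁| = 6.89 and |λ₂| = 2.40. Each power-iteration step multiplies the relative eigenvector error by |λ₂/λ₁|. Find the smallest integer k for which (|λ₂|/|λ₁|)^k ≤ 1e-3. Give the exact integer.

7

|λ₂/λ₁| = 2.40/6.89 = 0.34833
Need k ≥ ln(1e-3) / ln(0.34833) = -6.9078 / -1.0546 ≈ 6.550
Smallest integer k satisfying the bound: 7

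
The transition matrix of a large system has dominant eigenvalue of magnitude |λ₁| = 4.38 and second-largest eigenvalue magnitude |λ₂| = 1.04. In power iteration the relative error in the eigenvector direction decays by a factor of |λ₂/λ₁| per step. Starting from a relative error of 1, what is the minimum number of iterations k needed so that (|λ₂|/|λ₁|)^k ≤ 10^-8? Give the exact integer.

|λ₂/λ₁| = 1.04/4.38 = 0.23744
Need k ≥ ln(10^-8) / ln(0.23744) = -18.4207 / -1.4378 ≈ 12.811
Smallest integer k satisfying the bound: 13

13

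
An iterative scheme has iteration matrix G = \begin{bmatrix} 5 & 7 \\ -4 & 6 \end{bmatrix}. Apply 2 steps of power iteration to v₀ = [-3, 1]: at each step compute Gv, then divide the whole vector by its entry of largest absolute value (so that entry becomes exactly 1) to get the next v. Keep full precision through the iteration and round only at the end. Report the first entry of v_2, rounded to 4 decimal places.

Gv0 = (-8.00000, 18.00000); divide by 18.00000 → v1 = (-0.44444, 1.00000)
Gv1 = (4.77778, 7.77778); divide by 7.77778 → v2 = (0.61429, 1.00000)
Requested entry of v2: 86/140 = 0.6143

0.6143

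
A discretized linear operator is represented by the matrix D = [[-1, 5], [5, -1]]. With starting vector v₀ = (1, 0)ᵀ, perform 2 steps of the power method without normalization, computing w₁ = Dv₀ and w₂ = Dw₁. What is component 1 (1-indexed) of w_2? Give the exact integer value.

w1 = Dv₀ = (-1, 5)
w2 = Dw1 = (26, -10)
The requested component of w2 is 26.

26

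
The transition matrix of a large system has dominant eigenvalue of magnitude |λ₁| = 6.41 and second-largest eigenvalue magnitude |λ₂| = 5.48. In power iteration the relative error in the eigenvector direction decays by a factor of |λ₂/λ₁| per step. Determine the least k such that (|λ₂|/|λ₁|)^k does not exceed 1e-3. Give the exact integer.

|λ₂/λ₁| = 5.48/6.41 = 0.85491
Need k ≥ ln(1e-3) / ln(0.85491) = -6.9078 / -0.1568 ≈ 44.067
Smallest integer k satisfying the bound: 45

45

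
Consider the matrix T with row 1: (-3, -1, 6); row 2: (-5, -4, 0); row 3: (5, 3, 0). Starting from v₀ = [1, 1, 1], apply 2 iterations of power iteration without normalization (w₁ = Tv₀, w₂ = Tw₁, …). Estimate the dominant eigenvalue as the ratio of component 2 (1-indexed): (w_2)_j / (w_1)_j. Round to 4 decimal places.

w1 = Tv₀ = ((-3)·1 + (-1)·1 + 6·1; (-5)·1 + (-4)·1 + 0·1; 5·1 + 3·1 + 0·1) = (2, -9, 8)
w2 = Tw1 = ((-3)·2 + (-1)·(-9) + 6·8; (-5)·2 + (-4)·(-9) + 0·8; 5·2 + 3·(-9) + 0·8) = (51, 26, -17)
Ratio at component: 26 / -9 = -2.8889

λ ≈ -2.8889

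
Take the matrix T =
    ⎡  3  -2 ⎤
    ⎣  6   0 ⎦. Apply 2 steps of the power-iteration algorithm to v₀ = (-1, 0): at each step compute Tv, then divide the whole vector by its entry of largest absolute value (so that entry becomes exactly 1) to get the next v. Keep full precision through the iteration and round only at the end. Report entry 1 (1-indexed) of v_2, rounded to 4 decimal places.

-0.1667

Tv0 = (-3.00000, -6.00000); divide by -6.00000 → v1 = (0.50000, 1.00000)
Tv1 = (-0.50000, 3.00000); divide by 3.00000 → v2 = (-0.16667, 1.00000)
Requested entry of v2: 3/-18 = -0.1667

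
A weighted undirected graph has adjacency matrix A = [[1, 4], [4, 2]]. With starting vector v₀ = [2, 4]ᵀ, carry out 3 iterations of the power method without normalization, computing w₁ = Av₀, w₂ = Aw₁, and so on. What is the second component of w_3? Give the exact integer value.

536

w1 = Av₀ = (1·2 + 4·4; 4·2 + 2·4) = (18, 16)
w2 = Aw1 = (1·18 + 4·16; 4·18 + 2·16) = (82, 104)
w3 = Aw2 = (498, 536)
The requested component of w3 is 536.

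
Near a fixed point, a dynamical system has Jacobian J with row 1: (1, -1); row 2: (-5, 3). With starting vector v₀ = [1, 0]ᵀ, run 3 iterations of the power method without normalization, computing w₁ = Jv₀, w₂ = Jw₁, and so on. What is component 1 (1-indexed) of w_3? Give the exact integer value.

26

w1 = Jv₀ = (1, -5)
w2 = Jw1 = (6, -20)
w3 = Jw2 = (26, -90)
The requested component of w3 is 26.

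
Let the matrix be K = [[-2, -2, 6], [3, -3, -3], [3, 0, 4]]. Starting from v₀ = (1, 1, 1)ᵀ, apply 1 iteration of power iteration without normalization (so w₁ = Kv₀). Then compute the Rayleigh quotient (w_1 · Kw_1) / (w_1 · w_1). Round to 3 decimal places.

w1 = Kv₀ = (2, -3, 7)
Kw1 = (44, -6, 34)
w1·Kw1 = 2·44 + (-3)·(-6) + 7·34 = 344; w1·w1 = 2·2 + (-3)·(-3) + 7·7 = 62
λ ≈ 344/62 = 5.548

λ ≈ 5.548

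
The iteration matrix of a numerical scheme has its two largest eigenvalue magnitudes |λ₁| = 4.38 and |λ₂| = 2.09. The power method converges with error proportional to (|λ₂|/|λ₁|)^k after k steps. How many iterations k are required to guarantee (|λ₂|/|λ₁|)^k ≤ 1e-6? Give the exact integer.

19

|λ₂/λ₁| = 2.09/4.38 = 0.47717
Need k ≥ ln(1e-6) / ln(0.47717) = -13.8155 / -0.7399 ≈ 18.673
Smallest integer k satisfying the bound: 19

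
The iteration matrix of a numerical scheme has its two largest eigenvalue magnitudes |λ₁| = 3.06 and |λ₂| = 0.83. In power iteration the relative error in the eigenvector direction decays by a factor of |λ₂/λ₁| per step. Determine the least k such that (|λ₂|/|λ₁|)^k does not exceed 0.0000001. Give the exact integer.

|λ₂/λ₁| = 0.83/3.06 = 0.27124
Need k ≥ ln(0.0000001) / ln(0.27124) = -16.1181 / -1.3047 ≈ 12.353
Smallest integer k satisfying the bound: 13

13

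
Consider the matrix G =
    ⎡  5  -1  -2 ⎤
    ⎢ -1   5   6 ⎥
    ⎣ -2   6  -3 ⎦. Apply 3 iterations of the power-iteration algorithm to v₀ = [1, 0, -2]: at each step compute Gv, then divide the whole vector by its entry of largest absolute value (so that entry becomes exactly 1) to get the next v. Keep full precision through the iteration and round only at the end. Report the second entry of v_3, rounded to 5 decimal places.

Gv0 = (9.000000, -13.000000, 4.000000); divide by -13.000000 → v1 = (-0.692308, 1.000000, -0.307692)
Gv1 = (-3.846154, 3.846154, 8.307692); divide by 8.307692 → v2 = (-0.462963, 0.462963, 1.000000)
Gv2 = (-4.777778, 8.777778, 0.703704); divide by 8.777778 → v3 = (-0.544304, 1.000000, 0.080169)
Requested entry of v3: -948/-948 = 1.00000

1.00000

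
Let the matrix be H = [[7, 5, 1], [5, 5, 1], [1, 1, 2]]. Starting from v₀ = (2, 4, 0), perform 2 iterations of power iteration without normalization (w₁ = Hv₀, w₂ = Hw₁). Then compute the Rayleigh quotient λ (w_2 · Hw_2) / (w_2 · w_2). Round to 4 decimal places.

11.3116

w1 = Hv₀ = (7·2 + 5·4 + 1·0; 5·2 + 5·4 + 1·0; 1·2 + 1·4 + 2·0) = (34, 30, 6)
w2 = Hw1 = (7·34 + 5·30 + 1·6; 5·34 + 5·30 + 1·6; 1·34 + 1·30 + 2·6) = (394, 326, 76)
Hw2 = (4464, 3676, 872)
w2·Hw2 = 394·4464 + 326·3676 + 76·872 = 3023464; w2·w2 = 394·394 + 326·326 + 76·76 = 267288
λ ≈ 3023464/267288 = 11.3116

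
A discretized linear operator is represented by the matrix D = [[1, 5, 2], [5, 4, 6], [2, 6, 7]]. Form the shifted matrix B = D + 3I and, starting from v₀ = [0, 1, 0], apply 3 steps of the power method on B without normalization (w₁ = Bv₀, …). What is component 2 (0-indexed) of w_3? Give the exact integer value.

1914

B = D + 3I has rows (4, 5, 2); (5, 7, 6); (2, 6, 10)
w1 = Bv₀ = (5, 7, 6)
w2 = Bw1 = (67, 110, 112)
w3 = Bw2 = (1042, 1777, 1914)
Requested component of w3: 1914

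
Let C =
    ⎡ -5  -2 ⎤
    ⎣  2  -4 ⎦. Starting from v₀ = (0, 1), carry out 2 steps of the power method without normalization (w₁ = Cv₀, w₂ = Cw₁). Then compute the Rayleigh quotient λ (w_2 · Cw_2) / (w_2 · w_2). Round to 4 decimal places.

-4.6923

w1 = Cv₀ = ((-5)·0 + (-2)·1; 2·0 + (-4)·1) = (-2, -4)
w2 = Cw1 = ((-5)·(-2) + (-2)·(-4); 2·(-2) + (-4)·(-4)) = (18, 12)
Cw2 = (-114, -12)
w2·Cw2 = 18·(-114) + 12·(-12) = -2196; w2·w2 = 18·18 + 12·12 = 468
λ ≈ -2196/468 = -4.6923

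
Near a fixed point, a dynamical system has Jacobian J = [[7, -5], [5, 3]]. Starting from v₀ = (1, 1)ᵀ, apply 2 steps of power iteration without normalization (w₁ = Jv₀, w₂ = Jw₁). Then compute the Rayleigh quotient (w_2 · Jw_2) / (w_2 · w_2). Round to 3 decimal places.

λ ≈ 4.476

w1 = Jv₀ = (2, 8)
w2 = Jw1 = (-26, 34)
Jw2 = (-352, -28)
w2·Jw2 = (-26)·(-352) + 34·(-28) = 8200; w2·w2 = (-26)·(-26) + 34·34 = 1832
λ ≈ 8200/1832 = 4.476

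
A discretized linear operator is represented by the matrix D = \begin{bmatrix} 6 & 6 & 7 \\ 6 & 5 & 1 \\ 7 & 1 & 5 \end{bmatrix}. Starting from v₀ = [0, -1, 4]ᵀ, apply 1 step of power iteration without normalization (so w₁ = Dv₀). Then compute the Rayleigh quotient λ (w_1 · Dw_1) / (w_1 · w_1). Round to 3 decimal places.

w1 = Dv₀ = (6·0 + 6·(-1) + 7·4; 6·0 + 5·(-1) + 1·4; 7·0 + 1·(-1) + 5·4) = (22, -1, 19)
Dw1 = (259, 146, 248)
w1·Dw1 = 22·259 + (-1)·146 + 19·248 = 10264; w1·w1 = 22·22 + (-1)·(-1) + 19·19 = 846
λ ≈ 10264/846 = 12.132

12.132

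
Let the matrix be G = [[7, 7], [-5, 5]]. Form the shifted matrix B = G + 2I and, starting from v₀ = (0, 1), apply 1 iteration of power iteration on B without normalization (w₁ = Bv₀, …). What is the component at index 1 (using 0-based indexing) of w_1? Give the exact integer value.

B = G + 2I has rows (9, 7); (-5, 7)
w1 = Bv₀ = (9·0 + 7·1; (-5)·0 + 7·1) = (7, 7)
Requested component of w1: 7

7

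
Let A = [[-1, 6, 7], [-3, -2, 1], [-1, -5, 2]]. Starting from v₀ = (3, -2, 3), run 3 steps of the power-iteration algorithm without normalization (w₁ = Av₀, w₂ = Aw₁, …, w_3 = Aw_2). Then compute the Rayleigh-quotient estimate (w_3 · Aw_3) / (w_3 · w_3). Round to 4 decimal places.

λ ≈ -3.3095

w1 = Av₀ = ((-1)·3 + 6·(-2) + 7·3; (-3)·3 + (-2)·(-2) + 1·3; (-1)·3 + (-5)·(-2) + 2·3) = (6, -2, 13)
w2 = Aw1 = ((-1)·6 + 6·(-2) + 7·13; (-3)·6 + (-2)·(-2) + 1·13; (-1)·6 + (-5)·(-2) + 2·13) = (73, -1, 30)
w3 = Aw2 = (131, -187, -8)
Aw3 = (-1309, -27, 788)
w3·Aw3 = 131·(-1309) + (-187)·(-27) + (-8)·788 = -172734; w3·w3 = 131·131 + (-187)·(-187) + (-8)·(-8) = 52194
λ ≈ -172734/52194 = -3.3095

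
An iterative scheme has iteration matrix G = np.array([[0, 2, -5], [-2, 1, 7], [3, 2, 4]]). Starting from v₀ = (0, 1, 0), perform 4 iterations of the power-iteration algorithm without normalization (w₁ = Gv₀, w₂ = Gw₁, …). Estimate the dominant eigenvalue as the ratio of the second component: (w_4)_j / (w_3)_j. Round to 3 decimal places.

λ ≈ 4.957

w1 = Gv₀ = (0·0 + 2·1 + (-5)·0; (-2)·0 + 1·1 + 7·0; 3·0 + 2·1 + 4·0) = (2, 1, 2)
w2 = Gw1 = (0·2 + 2·1 + (-5)·2; (-2)·2 + 1·1 + 7·2; 3·2 + 2·1 + 4·2) = (-8, 11, 16)
w3 = Gw2 = (-58, 139, 62)
w4 = Gw3 = (-32, 689, 352)
Ratio at component: 689 / 139 = 4.957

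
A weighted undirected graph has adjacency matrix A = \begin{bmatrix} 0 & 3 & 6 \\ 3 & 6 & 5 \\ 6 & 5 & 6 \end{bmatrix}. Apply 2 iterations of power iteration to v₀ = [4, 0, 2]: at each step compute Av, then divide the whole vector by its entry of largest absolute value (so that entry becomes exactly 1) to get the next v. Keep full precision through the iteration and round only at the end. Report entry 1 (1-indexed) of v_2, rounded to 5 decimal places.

0.70854

Av0 = (12.000000, 22.000000, 36.000000); divide by 36.000000 → v1 = (0.333333, 0.611111, 1.000000)
Av1 = (7.833333, 9.666667, 11.055556); divide by 11.055556 → v2 = (0.708543, 0.874372, 1.000000)
Requested entry of v2: 282/398 = 0.70854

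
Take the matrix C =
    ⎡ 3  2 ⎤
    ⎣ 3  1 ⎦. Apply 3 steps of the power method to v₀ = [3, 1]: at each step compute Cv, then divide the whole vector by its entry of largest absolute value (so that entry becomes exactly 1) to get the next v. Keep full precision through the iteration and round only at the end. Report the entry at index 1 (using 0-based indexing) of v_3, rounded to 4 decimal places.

Cv0 = (11.00000, 10.00000); divide by 11.00000 → v1 = (1.00000, 0.90909)
Cv1 = (4.81818, 3.90909); divide by 4.81818 → v2 = (1.00000, 0.81132)
Cv2 = (4.62264, 3.81132); divide by 4.62264 → v3 = (1.00000, 0.82449)
Requested entry of v3: 202/245 = 0.8245

0.8245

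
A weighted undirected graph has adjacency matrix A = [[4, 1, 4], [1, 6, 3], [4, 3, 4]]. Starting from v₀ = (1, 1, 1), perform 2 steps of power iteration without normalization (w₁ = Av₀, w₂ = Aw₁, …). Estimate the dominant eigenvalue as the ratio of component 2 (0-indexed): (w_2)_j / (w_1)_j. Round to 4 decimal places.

w1 = Av₀ = (9, 10, 11)
w2 = Aw1 = (90, 102, 110)
Ratio at component: 110 / 11 = 10.0000

10.0000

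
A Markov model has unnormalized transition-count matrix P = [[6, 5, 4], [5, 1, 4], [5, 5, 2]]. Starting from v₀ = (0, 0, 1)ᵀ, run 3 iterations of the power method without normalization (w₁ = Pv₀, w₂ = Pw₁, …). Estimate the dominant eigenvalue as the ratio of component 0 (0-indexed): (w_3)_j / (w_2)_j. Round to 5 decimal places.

12.46154

w1 = Pv₀ = (4, 4, 2)
w2 = Pw1 = (52, 32, 44)
w3 = Pw2 = (648, 468, 508)
Ratio at component: 648 / 52 = 12.46154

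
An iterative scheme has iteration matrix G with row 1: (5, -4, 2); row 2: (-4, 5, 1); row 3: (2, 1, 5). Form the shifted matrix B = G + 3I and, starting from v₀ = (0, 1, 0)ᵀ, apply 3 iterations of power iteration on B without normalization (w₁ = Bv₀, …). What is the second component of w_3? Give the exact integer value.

B = G + 3I has rows (8, -4, 2); (-4, 8, 1); (2, 1, 8)
w1 = Bv₀ = (-4, 8, 1)
w2 = Bw1 = (-62, 81, 8)
w3 = Bw2 = (-804, 904, 21)
Requested component of w3: 904

904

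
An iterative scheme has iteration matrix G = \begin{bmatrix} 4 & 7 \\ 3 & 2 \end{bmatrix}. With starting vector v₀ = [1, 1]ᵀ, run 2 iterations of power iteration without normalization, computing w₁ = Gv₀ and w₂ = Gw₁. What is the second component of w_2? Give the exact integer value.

w1 = Gv₀ = (4·1 + 7·1; 3·1 + 2·1) = (11, 5)
w2 = Gw1 = (4·11 + 7·5; 3·11 + 2·5) = (79, 43)
The requested component of w2 is 43.

43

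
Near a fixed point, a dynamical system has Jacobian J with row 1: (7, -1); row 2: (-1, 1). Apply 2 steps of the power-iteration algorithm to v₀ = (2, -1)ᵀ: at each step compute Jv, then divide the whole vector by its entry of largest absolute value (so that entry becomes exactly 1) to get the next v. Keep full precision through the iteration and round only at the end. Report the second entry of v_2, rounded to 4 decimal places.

Jv0 = (15.00000, -3.00000); divide by 15.00000 → v1 = (1.00000, -0.20000)
Jv1 = (7.20000, -1.20000); divide by 7.20000 → v2 = (1.00000, -0.16667)
Requested entry of v2: -18/108 = -0.1667

-0.1667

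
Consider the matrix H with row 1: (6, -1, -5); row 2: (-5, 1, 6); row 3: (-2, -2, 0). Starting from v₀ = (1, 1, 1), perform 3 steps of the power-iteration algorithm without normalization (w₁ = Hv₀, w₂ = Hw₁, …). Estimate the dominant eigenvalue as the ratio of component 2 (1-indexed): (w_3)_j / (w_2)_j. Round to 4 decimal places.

6.1818

w1 = Hv₀ = (6·1 + (-1)·1 + (-5)·1; (-5)·1 + 1·1 + 6·1; (-2)·1 + (-2)·1 + 0·1) = (0, 2, -4)
w2 = Hw1 = (6·0 + (-1)·2 + (-5)·(-4); (-5)·0 + 1·2 + 6·(-4); (-2)·0 + (-2)·2 + 0·(-4)) = (18, -22, -4)
w3 = Hw2 = (150, -136, 8)
Ratio at component: -136 / -22 = 6.1818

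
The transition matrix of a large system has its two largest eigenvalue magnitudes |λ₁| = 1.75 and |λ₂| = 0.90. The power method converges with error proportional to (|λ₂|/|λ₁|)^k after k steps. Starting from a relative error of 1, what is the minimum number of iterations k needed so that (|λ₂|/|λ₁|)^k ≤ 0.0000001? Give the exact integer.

25

|λ₂/λ₁| = 0.90/1.75 = 0.51429
Need k ≥ ln(0.0000001) / ln(0.51429) = -16.1181 / -0.6650 ≈ 24.239
Smallest integer k satisfying the bound: 25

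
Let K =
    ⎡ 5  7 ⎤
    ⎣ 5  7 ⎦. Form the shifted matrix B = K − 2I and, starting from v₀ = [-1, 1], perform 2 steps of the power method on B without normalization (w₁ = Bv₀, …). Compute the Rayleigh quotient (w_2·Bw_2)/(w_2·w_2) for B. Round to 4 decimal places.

9.7647

B = K − 2I has rows (3, 7); (5, 5)
w1 = Bv₀ = (4, 0)
w2 = Bw1 = (12, 20)
Bw2 = (176, 160)
w2·Bw2 = 5312; w2·w2 = 544; μ ≈ 5312/544 = 9.7647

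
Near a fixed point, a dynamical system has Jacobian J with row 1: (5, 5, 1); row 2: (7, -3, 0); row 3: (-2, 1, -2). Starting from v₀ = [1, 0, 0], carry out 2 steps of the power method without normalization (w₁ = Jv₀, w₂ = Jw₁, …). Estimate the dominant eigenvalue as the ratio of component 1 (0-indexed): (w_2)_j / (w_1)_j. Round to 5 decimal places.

w1 = Jv₀ = (5·1 + 5·0 + 1·0; 7·1 + (-3)·0 + 0·0; (-2)·1 + 1·0 + (-2)·0) = (5, 7, -2)
w2 = Jw1 = (5·5 + 5·7 + 1·(-2); 7·5 + (-3)·7 + 0·(-2); (-2)·5 + 1·7 + (-2)·(-2)) = (58, 14, 1)
Ratio at component: 14 / 7 = 2.00000

2.00000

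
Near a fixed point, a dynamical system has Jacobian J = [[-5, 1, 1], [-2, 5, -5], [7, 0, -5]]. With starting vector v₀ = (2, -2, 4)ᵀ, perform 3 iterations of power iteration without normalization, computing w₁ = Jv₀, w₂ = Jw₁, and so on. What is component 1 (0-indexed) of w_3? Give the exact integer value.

-490

w1 = Jv₀ = ((-5)·2 + 1·(-2) + 1·4; (-2)·2 + 5·(-2) + (-5)·4; 7·2 + 0·(-2) + (-5)·4) = (-8, -34, -6)
w2 = Jw1 = ((-5)·(-8) + 1·(-34) + 1·(-6); (-2)·(-8) + 5·(-34) + (-5)·(-6); 7·(-8) + 0·(-34) + (-5)·(-6)) = (0, -124, -26)
w3 = Jw2 = (-150, -490, 130)
The requested component of w3 is -490.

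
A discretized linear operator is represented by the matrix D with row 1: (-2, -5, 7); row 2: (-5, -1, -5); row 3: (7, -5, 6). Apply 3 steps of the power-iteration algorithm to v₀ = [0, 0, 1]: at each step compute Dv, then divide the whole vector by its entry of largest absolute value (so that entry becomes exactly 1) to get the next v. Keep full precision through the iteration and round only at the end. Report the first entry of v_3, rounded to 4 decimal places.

0.7243

Dv0 = (7.00000, -5.00000, 6.00000); divide by 7.00000 → v1 = (1.00000, -0.71429, 0.85714)
Dv1 = (7.57143, -8.57143, 15.71429); divide by 15.71429 → v2 = (0.48182, -0.54545, 1.00000)
Dv2 = (8.76364, -6.86364, 12.10000); divide by 12.10000 → v3 = (0.72427, -0.56724, 1.00000)
Requested entry of v3: 964/1331 = 0.7243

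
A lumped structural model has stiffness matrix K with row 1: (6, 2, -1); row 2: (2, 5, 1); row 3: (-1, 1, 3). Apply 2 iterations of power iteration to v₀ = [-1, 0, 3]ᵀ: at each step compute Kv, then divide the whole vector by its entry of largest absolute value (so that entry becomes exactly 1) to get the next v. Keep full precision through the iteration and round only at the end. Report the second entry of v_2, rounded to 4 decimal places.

0.0484

Kv0 = (-9.00000, 1.00000, 10.00000); divide by 10.00000 → v1 = (-0.90000, 0.10000, 1.00000)
Kv1 = (-6.20000, -0.30000, 4.00000); divide by -6.20000 → v2 = (1.00000, 0.04839, -0.64516)
Requested entry of v2: -3/-62 = 0.0484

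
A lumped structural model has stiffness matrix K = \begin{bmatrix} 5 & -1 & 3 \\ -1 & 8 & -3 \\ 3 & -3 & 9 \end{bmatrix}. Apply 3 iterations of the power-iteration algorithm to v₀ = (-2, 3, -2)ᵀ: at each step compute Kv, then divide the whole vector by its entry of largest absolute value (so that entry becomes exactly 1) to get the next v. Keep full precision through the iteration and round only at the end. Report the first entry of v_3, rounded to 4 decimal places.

Kv0 = (-19.00000, 32.00000, -33.00000); divide by -33.00000 → v1 = (0.57576, -0.96970, 1.00000)
Kv1 = (6.84848, -11.33333, 13.63636); divide by 13.63636 → v2 = (0.50222, -0.83111, 1.00000)
Kv2 = (6.34222, -10.15111, 13.00000); divide by 13.00000 → v3 = (0.48786, -0.78085, 1.00000)
Requested entry of v3: -2854/-5850 = 0.4879

0.4879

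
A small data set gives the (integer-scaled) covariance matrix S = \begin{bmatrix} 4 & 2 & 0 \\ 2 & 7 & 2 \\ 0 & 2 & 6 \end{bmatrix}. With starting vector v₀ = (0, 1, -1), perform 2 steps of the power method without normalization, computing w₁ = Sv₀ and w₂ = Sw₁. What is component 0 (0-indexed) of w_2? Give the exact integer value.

w1 = Sv₀ = (2, 5, -4)
w2 = Sw1 = (18, 31, -14)
The requested component of w2 is 18.

18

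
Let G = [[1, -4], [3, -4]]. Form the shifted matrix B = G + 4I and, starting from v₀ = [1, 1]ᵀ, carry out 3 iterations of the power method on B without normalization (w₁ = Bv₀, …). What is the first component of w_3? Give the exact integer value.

-47

B = G + 4I has rows (5, -4); (3, 0)
w1 = Bv₀ = (1, 3)
w2 = Bw1 = (-7, 3)
w3 = Bw2 = (-47, -21)
Requested component of w3: -47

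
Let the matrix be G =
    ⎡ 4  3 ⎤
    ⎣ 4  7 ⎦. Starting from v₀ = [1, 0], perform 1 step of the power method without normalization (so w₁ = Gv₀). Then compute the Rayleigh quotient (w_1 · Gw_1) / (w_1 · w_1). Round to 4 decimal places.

w1 = Gv₀ = (4·1 + 3·0; 4·1 + 7·0) = (4, 4)
Gw1 = (28, 44)
w1·Gw1 = 4·28 + 4·44 = 288; w1·w1 = 4·4 + 4·4 = 32
λ ≈ 288/32 = 9.0000

λ ≈ 9.0000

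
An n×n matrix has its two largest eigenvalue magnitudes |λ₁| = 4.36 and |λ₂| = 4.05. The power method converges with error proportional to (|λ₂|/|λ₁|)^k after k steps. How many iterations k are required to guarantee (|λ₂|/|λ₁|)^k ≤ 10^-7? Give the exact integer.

|λ₂/λ₁| = 4.05/4.36 = 0.92890
Need k ≥ ln(10^-7) / ln(0.92890) = -16.1181 / -0.0738 ≈ 218.535
Smallest integer k satisfying the bound: 219

219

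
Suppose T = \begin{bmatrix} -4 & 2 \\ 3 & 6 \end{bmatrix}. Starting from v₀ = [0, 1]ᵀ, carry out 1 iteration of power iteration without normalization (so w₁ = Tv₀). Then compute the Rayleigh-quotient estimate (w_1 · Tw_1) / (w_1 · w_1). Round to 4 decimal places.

6.5000

w1 = Tv₀ = (2, 6)
Tw1 = (4, 42)
w1·Tw1 = 2·4 + 6·42 = 260; w1·w1 = 2·2 + 6·6 = 40
λ ≈ 260/40 = 6.5000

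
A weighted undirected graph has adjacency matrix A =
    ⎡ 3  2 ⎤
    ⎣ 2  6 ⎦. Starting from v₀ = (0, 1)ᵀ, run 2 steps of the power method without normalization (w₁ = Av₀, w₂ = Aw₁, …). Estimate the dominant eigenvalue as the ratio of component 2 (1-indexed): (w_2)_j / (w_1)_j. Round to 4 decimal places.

λ ≈ 6.6667

w1 = Av₀ = (2, 6)
w2 = Aw1 = (18, 40)
Ratio at component: 40 / 6 = 6.6667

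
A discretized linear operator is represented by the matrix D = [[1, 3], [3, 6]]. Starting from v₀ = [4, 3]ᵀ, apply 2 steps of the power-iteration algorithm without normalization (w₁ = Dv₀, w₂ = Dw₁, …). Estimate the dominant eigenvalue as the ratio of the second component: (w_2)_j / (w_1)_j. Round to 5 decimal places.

w1 = Dv₀ = (1·4 + 3·3; 3·4 + 6·3) = (13, 30)
w2 = Dw1 = (1·13 + 3·30; 3·13 + 6·30) = (103, 219)
Ratio at component: 219 / 30 = 7.30000

λ ≈ 7.30000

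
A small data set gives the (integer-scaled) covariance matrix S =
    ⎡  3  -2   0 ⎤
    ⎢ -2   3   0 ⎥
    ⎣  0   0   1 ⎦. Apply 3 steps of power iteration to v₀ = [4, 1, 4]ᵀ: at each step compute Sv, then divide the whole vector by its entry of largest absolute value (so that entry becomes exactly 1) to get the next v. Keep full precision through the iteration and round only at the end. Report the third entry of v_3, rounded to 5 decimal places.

Sv0 = (10.000000, -5.000000, 4.000000); divide by 10.000000 → v1 = (1.000000, -0.500000, 0.400000)
Sv1 = (4.000000, -3.500000, 0.400000); divide by 4.000000 → v2 = (1.000000, -0.875000, 0.100000)
Sv2 = (4.750000, -4.625000, 0.100000); divide by 4.750000 → v3 = (1.000000, -0.973684, 0.021053)
Requested entry of v3: 4/190 = 0.02105

0.02105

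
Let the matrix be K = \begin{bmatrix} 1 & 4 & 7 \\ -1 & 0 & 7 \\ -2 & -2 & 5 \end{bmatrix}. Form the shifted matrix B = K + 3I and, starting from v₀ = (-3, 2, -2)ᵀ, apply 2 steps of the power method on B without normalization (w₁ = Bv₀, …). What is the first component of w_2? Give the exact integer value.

B = K + 3I has rows (4, 4, 7); (-1, 3, 7); (-2, -2, 8)
w1 = Bv₀ = (-18, -5, -14)
w2 = Bw1 = (-190, -95, -66)
Requested component of w2: -190

-190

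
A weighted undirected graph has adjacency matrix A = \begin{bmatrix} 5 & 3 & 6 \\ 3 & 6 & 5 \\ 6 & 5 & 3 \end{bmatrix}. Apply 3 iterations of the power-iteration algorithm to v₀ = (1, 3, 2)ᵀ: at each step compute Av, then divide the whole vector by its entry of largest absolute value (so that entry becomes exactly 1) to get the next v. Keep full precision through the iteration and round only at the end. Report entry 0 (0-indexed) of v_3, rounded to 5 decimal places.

0.99365

Av0 = (26.000000, 31.000000, 27.000000); divide by 31.000000 → v1 = (0.838710, 1.000000, 0.870968)
Av1 = (12.419355, 12.870968, 12.645161); divide by 12.870968 → v2 = (0.964912, 1.000000, 0.982456)
Av2 = (13.719298, 13.807018, 13.736842); divide by 13.807018 → v3 = (0.993647, 1.000000, 0.994917)
Requested entry of v3: 5474/5509 = 0.99365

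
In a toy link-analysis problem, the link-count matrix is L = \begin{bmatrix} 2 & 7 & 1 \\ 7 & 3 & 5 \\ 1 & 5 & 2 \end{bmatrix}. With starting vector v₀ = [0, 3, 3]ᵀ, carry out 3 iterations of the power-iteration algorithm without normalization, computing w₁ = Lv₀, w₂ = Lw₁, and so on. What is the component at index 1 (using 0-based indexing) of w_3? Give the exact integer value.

3624

w1 = Lv₀ = (2·0 + 7·3 + 1·3; 7·0 + 3·3 + 5·3; 1·0 + 5·3 + 2·3) = (24, 24, 21)
w2 = Lw1 = (2·24 + 7·24 + 1·21; 7·24 + 3·24 + 5·21; 1·24 + 5·24 + 2·21) = (237, 345, 186)
w3 = Lw2 = (3075, 3624, 2334)
The requested component of w3 is 3624.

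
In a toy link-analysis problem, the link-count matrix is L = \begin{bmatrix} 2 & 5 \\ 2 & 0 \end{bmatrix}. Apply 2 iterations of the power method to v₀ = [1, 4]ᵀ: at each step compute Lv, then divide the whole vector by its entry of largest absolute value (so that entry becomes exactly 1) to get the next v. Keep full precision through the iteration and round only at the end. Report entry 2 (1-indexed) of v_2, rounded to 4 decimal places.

0.8148

Lv0 = (22.00000, 2.00000); divide by 22.00000 → v1 = (1.00000, 0.09091)
Lv1 = (2.45455, 2.00000); divide by 2.45455 → v2 = (1.00000, 0.81481)
Requested entry of v2: 44/54 = 0.8148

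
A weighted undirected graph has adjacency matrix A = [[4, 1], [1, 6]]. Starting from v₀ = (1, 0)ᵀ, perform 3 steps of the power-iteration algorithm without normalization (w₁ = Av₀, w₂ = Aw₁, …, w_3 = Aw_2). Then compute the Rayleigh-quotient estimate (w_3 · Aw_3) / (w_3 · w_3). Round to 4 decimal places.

w1 = Av₀ = (4·1 + 1·0; 1·1 + 6·0) = (4, 1)
w2 = Aw1 = (4·4 + 1·1; 1·4 + 6·1) = (17, 10)
w3 = Aw2 = (78, 77)
Aw3 = (389, 540)
w3·Aw3 = 78·389 + 77·540 = 71922; w3·w3 = 78·78 + 77·77 = 12013
λ ≈ 71922/12013 = 5.9870

λ ≈ 5.9870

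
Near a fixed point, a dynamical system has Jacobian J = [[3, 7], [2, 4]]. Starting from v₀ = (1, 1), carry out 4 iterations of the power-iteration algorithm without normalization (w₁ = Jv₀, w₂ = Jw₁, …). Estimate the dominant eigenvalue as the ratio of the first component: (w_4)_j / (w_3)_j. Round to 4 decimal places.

w1 = Jv₀ = (3·1 + 7·1; 2·1 + 4·1) = (10, 6)
w2 = Jw1 = (3·10 + 7·6; 2·10 + 4·6) = (72, 44)
w3 = Jw2 = (524, 320)
w4 = Jw3 = (3812, 2328)
Ratio at component: 3812 / 524 = 7.2748

λ ≈ 7.2748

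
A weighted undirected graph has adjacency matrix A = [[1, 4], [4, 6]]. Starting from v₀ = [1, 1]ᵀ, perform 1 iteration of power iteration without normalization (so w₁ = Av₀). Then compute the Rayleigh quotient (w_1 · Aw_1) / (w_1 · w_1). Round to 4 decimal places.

8.2000

w1 = Av₀ = (5, 10)
Aw1 = (45, 80)
w1·Aw1 = 5·45 + 10·80 = 1025; w1·w1 = 5·5 + 10·10 = 125
λ ≈ 1025/125 = 8.2000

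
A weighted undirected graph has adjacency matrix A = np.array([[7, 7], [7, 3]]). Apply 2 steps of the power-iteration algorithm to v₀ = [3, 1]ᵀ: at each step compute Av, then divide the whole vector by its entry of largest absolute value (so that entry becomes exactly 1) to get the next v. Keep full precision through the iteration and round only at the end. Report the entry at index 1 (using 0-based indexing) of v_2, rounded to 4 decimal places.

0.7363

Av0 = (28.00000, 24.00000); divide by 28.00000 → v1 = (1.00000, 0.85714)
Av1 = (13.00000, 9.57143); divide by 13.00000 → v2 = (1.00000, 0.73626)
Requested entry of v2: 268/364 = 0.7363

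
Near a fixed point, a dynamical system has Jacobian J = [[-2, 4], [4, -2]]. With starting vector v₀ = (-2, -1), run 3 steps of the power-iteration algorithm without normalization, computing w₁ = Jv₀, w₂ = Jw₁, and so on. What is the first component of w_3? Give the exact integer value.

96

w1 = Jv₀ = ((-2)·(-2) + 4·(-1); 4·(-2) + (-2)·(-1)) = (0, -6)
w2 = Jw1 = ((-2)·0 + 4·(-6); 4·0 + (-2)·(-6)) = (-24, 12)
w3 = Jw2 = (96, -120)
The requested component of w3 is 96.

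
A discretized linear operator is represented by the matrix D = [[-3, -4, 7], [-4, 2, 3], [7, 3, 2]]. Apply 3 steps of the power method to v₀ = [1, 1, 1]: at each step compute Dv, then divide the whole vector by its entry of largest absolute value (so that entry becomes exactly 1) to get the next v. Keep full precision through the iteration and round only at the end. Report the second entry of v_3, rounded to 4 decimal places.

Dv0 = (0.00000, 1.00000, 12.00000); divide by 12.00000 → v1 = (0.00000, 0.08333, 1.00000)
Dv1 = (6.66667, 3.16667, 2.25000); divide by 6.66667 → v2 = (1.00000, 0.47500, 0.33750)
Dv2 = (-2.53750, -2.03750, 9.10000); divide by 9.10000 → v3 = (-0.27885, -0.22390, 1.00000)
Requested entry of v3: -163/728 = -0.2239

-0.2239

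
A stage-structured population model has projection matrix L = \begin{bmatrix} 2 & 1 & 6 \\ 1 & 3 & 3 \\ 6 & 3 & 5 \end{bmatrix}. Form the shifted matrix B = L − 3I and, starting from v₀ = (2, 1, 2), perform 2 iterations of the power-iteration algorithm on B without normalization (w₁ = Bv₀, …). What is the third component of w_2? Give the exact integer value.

B = L − 3I has rows (-1, 1, 6); (1, 0, 3); (6, 3, 2)
w1 = Bv₀ = ((-1)·2 + 1·1 + 6·2; 1·2 + 0·1 + 3·2; 6·2 + 3·1 + 2·2) = (11, 8, 19)
w2 = Bw1 = ((-1)·11 + 1·8 + 6·19; 1·11 + 0·8 + 3·19; 6·11 + 3·8 + 2·19) = (111, 68, 128)
Requested component of w2: 128

128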